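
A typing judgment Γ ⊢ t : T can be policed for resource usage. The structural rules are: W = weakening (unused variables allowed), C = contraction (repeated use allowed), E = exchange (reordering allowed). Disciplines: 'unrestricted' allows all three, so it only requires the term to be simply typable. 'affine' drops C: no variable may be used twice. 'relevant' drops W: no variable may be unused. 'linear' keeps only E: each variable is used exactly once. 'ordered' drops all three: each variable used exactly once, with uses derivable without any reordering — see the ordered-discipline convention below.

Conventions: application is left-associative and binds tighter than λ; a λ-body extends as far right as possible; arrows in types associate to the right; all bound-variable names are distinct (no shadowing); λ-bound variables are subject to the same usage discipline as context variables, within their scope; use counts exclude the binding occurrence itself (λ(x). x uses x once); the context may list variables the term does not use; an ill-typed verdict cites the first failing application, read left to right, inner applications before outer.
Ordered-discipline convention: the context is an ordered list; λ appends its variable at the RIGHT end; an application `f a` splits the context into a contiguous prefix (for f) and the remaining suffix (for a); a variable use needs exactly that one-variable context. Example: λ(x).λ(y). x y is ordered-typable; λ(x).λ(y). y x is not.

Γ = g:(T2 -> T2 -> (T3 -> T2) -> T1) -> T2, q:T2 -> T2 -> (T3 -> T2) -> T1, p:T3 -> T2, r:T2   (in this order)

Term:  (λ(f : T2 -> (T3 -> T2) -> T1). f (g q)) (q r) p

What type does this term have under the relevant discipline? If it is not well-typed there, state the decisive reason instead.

term : T1
counts: g: 1×; q: 2×; p: 1×; r: 1×; f [bound]: 1×
uses in reading order: f, g, q, q, r, p
typing: well-typed — term : T1
per-discipline verdicts: ordered ✗, linear ✗, affine ✗, relevant ✓, unrestricted ✓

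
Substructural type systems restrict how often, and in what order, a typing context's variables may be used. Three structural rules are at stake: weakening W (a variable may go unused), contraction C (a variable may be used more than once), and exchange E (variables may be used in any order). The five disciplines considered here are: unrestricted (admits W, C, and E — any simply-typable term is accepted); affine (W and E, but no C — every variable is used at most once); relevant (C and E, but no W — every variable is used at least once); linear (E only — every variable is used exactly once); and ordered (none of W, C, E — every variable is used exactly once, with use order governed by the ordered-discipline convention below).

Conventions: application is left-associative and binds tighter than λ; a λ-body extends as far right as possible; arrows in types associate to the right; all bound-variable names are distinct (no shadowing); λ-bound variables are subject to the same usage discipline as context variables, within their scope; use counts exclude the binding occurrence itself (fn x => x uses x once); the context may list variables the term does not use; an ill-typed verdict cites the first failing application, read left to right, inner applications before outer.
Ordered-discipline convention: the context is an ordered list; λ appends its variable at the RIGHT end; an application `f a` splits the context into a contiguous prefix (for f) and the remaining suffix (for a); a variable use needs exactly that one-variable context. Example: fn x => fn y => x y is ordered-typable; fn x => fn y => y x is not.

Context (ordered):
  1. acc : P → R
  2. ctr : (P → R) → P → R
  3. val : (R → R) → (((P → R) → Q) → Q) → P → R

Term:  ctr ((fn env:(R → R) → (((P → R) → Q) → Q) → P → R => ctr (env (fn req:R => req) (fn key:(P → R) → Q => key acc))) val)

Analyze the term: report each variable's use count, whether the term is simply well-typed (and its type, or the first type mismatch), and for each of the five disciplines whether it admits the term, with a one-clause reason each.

usage: acc ×1; ctr ×2; val ×1; env (λ-bound) ×1; req (λ-bound) ×1; key (λ-bound) ×1
order of uses: ctr, ctr, env, req, key, acc, val
typing: well-typed — term : P → R
ordered ✗ (ctr ×2 used more than once (contraction))
linear ✗ (ctr ×2 used more than once (contraction))
affine ✗ (ctr ×2 used more than once (contraction))
relevant ✓ (acc, ctr, val, env, req, key: all used, weakening unneeded)
unrestricted ✓ (type-checks (P → R) and nothing is barred)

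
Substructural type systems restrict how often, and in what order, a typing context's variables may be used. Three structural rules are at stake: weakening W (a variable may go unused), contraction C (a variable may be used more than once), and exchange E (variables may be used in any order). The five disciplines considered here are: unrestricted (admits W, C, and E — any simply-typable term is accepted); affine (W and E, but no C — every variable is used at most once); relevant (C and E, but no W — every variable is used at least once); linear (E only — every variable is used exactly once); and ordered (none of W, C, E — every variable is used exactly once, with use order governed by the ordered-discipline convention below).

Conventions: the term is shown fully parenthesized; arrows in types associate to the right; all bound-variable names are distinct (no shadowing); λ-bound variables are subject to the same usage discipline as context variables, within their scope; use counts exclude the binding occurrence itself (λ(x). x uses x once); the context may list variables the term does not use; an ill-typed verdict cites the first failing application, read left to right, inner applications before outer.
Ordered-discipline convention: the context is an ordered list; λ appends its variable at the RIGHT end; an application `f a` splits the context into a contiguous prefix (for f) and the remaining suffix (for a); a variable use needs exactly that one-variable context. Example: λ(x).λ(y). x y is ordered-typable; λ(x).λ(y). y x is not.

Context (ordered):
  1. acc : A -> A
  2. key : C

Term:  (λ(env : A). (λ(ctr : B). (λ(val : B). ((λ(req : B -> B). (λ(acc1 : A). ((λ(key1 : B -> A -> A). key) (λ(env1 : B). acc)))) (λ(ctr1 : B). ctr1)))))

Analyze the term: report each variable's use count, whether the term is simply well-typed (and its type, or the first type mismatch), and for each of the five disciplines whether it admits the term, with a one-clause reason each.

usage: acc: 1; key: 1; env [bound]: 0; ctr [bound]: 0; val [bound]: 0; req [bound]: 0; acc1 [bound]: 0; key1 [bound]: 0; env1 [bound]: 0; ctr1 [bound]: 1
order of uses: key, acc, ctr1
typing: ✓ — A -> B -> B -> A -> C
ordered: ✗, unused: env, ctr, val, req, acc1, key1, env1 — weakening required
linear: ✗, unused: env, ctr, val, req, acc1, key1, env1 — weakening required
affine: ✓, none of acc, key, env, ctr, val, req, acc1, key1, env1, ctr1 used more than once
relevant: ✗, unused: env, ctr, val, req, acc1, key1, env1 — weakening required
unrestricted: ✓, well-typed at A -> B -> B -> A -> C; no restrictions here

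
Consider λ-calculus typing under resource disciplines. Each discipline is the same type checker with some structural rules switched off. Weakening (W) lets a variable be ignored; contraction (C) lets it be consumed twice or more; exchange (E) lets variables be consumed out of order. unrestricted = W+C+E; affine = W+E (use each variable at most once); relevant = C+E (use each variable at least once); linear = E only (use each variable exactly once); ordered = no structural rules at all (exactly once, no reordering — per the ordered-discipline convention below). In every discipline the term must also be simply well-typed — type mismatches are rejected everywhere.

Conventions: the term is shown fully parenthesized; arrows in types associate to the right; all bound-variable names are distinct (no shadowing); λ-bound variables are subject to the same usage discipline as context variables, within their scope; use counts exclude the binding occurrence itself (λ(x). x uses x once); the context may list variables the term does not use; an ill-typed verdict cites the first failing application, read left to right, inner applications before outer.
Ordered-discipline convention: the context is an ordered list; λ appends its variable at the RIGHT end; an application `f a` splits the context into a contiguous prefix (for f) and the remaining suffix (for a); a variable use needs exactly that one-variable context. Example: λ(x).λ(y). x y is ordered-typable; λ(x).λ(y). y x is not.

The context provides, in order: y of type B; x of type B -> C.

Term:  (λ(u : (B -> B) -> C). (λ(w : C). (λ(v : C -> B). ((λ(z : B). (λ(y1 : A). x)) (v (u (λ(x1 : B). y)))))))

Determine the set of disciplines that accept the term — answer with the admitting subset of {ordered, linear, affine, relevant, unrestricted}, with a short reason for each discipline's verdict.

admitting disciplines: affine, unrestricted
use counts: y ×1, x ×1, u (λ-bound) ×1, w (λ-bound) ×0, v (λ-bound) ×1, z (λ-bound) ×0, y1 (λ-bound) ×0, x1 (λ-bound) ×0
uses in reading order: x, v, u, y
typing: well-typed at ((B -> B) -> C) -> C -> (C -> B) -> A -> B -> C
ordered: ✗, w, z, y1, x1 never used (weakening)
linear: ✗, w, z, y1, x1 never used (weakening)
affine: ✓, no duplicate uses among y, x, u, w, v, z, y1, x1
relevant: ✗, w, z, y1, x1 never used (weakening)
unrestricted: ✓, typability at ((B -> B) -> C) -> C -> (C -> B) -> A -> B -> C is all that's needed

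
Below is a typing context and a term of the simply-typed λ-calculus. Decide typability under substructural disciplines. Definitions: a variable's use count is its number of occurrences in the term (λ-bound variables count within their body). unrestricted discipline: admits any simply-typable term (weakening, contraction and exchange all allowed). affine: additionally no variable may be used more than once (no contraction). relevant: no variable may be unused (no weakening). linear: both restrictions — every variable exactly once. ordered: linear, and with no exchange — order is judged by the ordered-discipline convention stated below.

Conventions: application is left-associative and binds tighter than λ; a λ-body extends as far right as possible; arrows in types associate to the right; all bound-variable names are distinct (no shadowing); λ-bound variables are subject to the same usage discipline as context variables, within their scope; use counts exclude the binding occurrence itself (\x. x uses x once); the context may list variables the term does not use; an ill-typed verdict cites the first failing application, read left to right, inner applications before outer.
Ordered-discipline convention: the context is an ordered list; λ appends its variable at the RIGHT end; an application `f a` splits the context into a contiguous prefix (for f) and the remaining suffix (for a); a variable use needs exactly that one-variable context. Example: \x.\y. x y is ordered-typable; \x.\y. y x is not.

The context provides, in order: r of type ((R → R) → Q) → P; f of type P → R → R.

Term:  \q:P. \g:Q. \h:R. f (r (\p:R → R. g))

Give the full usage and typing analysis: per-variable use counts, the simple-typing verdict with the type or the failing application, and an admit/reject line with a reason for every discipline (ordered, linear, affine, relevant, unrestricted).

counts: r: 1; f: 1; q (bound): 0; g (bound): 1; h (bound): 0; p (bound): 0
use order (left to right): f, r, g
typing: the term checks, with type P → Q → R → R → R
ordered: ✗, unused: q, h, p — weakening required
linear: ✗, unused: q, h, p — weakening required
affine: ✓, r, f, q, g, h, p: no repeats, contraction unneeded
relevant: ✗, unused: q, h, p — weakening required
unrestricted: ✓, type-checks (P → Q → R → R → R) and nothing is barred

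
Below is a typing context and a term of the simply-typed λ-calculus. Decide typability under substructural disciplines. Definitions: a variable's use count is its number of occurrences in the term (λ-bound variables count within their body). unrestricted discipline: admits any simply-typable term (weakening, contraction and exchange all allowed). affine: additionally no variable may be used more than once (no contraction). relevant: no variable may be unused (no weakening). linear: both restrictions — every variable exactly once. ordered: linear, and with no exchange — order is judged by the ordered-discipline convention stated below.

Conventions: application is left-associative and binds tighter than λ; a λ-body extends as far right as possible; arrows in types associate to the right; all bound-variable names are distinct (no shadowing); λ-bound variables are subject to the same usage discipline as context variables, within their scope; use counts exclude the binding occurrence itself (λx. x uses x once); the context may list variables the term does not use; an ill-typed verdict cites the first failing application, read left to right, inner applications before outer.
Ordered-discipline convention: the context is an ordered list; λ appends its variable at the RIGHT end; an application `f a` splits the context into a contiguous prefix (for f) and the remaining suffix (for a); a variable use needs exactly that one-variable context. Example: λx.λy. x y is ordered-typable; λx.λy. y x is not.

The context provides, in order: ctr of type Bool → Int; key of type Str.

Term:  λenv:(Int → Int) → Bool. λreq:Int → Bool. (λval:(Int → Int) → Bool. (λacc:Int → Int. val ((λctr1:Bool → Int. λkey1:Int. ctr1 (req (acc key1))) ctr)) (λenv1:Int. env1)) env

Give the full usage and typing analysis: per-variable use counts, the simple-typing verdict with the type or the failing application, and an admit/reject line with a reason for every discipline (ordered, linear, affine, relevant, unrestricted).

usage: ctr: 1×; key: 0×; env (λ-bound): 1×; req (λ-bound): 1×; val (λ-bound): 1×; acc (λ-bound): 1×; ctr1 (λ-bound): 1×; key1 (λ-bound): 1×; env1 (λ-bound): 1×
uses in reading order: val, ctr1, req, acc, key1, ctr, env1, env
typing: the term checks, with type ((Int → Int) → Bool) → (Int → Bool) → Bool
ordered: ✗, key left unused
linear: ✗, key left unused
affine: ✓, no duplicate uses among ctr, key, env, req, val, acc, ctr1, key1, env1
relevant: ✗, key left unused
unrestricted: ✓, type-checks (((Int → Int) → Bool) → (Int → Bool) → Bool) and nothing is barred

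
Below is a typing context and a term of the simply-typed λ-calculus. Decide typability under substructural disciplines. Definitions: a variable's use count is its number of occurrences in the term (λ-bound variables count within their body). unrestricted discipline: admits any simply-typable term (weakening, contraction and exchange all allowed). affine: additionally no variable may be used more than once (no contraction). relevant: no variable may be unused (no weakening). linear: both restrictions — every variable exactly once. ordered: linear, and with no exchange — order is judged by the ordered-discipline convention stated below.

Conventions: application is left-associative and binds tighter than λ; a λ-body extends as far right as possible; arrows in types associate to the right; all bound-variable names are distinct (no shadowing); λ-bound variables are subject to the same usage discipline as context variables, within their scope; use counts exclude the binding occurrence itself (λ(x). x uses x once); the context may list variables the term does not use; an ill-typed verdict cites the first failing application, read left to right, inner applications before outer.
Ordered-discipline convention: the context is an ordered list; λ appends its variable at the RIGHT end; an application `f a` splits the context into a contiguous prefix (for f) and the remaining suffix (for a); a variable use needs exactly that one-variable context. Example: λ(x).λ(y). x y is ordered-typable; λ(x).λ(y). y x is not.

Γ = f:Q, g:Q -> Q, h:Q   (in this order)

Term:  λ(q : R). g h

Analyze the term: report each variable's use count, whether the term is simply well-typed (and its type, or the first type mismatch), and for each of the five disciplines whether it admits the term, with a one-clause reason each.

use counts: f=0; g=1; h=1; q (λ-bound)=0
use order (left to right): g, h
typing: ✓ — R -> Q
ordered ✗ (f, q never used (weakening))
linear ✗ (f, q never used (weakening))
affine ✓ (f, g, h, q: no repeats, contraction unneeded)
relevant ✗ (f, q never used (weakening))
unrestricted ✓ (well-typed at R -> Q; no restrictions here)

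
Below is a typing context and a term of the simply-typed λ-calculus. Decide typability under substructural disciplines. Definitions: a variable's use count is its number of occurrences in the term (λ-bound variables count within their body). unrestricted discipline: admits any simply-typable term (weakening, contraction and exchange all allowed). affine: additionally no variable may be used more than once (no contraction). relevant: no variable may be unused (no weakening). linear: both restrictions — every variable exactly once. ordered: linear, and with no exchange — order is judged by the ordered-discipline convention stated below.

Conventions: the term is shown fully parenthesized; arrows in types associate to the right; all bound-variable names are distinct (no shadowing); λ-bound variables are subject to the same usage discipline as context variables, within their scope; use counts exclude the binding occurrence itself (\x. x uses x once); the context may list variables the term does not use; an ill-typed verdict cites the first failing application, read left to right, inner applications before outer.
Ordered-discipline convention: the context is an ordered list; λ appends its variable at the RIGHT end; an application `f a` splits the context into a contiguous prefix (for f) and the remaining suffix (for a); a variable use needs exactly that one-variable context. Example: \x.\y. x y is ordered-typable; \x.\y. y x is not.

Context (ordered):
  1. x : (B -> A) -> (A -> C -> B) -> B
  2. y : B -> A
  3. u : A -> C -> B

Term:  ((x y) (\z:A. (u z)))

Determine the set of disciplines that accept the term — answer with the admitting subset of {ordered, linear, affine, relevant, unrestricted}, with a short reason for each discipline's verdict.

accepted by: ordered, linear, affine, relevant, unrestricted
use counts: x: 1×; y: 1×; u: 1×; z (bound): 1×
order of uses: x, y, u, z
typing: the term checks, with type B
ordered: ✓ — x, y, u, z once each; derivable with no W/C/E
linear: ✓ — each of x, y, u, z used exactly once
affine: ✓ — no duplicate uses among x, y, u, z
relevant: ✓ — at least one use each (x, y, u, z)
unrestricted: ✓ — typability at B is all that's needed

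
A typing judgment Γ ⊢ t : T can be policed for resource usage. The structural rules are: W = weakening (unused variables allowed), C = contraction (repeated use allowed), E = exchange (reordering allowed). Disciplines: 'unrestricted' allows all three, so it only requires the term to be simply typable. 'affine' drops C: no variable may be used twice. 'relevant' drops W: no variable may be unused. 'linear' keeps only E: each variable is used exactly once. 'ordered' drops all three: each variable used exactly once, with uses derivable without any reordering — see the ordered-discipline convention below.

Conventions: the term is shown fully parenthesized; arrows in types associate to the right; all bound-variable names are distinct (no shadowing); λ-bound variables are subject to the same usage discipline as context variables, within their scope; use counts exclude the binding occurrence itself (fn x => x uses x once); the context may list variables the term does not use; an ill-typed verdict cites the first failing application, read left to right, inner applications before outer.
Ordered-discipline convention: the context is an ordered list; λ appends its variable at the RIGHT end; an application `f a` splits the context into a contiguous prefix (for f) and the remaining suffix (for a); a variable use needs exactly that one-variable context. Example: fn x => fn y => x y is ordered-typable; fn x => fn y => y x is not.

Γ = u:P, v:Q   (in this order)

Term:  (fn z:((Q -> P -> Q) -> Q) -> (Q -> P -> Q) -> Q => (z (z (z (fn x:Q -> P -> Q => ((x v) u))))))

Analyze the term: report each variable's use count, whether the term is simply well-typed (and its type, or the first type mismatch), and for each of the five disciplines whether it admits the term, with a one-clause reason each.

counts: u: 1×, v: 1×, z (λ-bound): 3×, x (λ-bound): 1×
order of uses: z, z, z, x, v, u
typing: well-typed — term : (((Q -> P -> Q) -> Q) -> (Q -> P -> Q) -> Q) -> (Q -> P -> Q) -> Q
ordered: ✗, needs contraction — z ×3
linear: ✗, needs contraction — z ×3
affine: ✗, needs contraction — z ×3
relevant: ✓, at least one use each (u, v, z, x)
unrestricted: ✓, well-typed at (((Q -> P -> Q) -> Q) -> (Q -> P -> Q) -> Q) -> (Q -> P -> Q) -> Q; no restrictions here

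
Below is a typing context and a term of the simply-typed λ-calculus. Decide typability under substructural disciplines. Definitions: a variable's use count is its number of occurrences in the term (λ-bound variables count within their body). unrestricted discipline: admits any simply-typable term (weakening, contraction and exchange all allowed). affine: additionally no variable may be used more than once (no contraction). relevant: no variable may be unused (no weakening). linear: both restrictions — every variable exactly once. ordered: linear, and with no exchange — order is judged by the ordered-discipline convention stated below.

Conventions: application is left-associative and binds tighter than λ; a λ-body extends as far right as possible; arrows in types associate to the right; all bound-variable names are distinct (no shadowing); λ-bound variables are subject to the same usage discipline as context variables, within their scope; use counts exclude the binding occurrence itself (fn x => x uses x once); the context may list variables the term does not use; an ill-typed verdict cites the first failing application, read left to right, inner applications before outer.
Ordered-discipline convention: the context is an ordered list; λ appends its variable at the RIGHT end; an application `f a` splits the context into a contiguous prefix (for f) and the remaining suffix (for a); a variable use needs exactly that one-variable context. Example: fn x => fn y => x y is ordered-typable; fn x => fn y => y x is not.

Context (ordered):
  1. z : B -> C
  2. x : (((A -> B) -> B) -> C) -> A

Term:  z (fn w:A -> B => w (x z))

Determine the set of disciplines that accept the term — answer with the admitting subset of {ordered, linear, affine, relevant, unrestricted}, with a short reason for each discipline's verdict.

accepted by: none
counts: z: 2×; x: 1×; w [bound]: 1×
use order (left to right): z, w, x, z
typing: ill-typed: a function awaiting ((A -> B) -> B) -> C gets B -> C
ordered: ✗, fails simple typing
linear: ✗, a type mismatch blocks all five
affine: ✗, the type mismatch rejects it
relevant: ✗, not simply typable
unrestricted: ✗, fails simple typing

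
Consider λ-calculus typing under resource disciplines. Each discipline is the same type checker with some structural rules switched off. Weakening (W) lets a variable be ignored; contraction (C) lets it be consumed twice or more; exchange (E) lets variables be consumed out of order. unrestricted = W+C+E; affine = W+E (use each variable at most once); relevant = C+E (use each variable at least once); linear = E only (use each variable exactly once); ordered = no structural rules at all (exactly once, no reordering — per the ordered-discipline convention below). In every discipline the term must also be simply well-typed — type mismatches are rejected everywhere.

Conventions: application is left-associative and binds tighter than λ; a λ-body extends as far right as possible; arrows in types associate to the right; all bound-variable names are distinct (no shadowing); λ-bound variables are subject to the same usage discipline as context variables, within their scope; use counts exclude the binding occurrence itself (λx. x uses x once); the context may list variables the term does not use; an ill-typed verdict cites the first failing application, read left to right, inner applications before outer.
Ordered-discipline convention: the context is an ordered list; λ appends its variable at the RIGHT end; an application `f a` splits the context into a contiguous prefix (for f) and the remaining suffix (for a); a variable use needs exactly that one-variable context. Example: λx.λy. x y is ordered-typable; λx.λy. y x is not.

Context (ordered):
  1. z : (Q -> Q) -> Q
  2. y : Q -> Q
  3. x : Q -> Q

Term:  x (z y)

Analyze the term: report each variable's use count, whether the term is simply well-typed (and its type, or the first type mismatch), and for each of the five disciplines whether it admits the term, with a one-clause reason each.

variable uses: z: 1, y: 1, x: 1
left-to-right use order: x, z, y
typing: well-typed at Q
ordered: ✗, needs exchange: uses follow x, z, y
linear: ✓, each of z, y, x used exactly once
affine: ✓, no duplicate uses among z, y, x
relevant: ✓, every one of z, y, x appears
unrestricted: ✓, well-typed at Q; no restrictions here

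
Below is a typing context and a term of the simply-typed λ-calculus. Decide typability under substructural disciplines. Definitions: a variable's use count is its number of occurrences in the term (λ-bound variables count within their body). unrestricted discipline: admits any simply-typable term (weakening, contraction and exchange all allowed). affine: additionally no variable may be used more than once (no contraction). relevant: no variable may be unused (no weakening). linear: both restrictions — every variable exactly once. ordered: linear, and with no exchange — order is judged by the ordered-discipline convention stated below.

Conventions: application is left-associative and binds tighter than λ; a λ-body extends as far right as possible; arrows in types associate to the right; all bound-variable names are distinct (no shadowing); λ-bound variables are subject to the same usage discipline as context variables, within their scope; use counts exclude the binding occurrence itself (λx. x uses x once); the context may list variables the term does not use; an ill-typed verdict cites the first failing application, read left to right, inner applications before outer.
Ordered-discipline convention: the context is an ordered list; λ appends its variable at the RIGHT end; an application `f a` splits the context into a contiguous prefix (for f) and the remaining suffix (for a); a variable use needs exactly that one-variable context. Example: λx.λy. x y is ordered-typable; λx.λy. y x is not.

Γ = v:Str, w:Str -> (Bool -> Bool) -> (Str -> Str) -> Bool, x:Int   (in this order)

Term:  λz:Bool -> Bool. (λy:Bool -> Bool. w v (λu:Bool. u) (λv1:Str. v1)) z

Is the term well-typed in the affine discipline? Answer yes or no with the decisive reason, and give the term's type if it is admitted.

yes — v, w, x, z, y, u, v1: no repeats, contraction unneeded; term : (Bool -> Bool) -> Bool
usage: v: 1×; w: 1×; x: 0×; z [bound]: 1×; y [bound]: 0×; u [bound]: 1×; v1 [bound]: 1×
use order (left to right): w, v, u, v1, z
typing: the term checks, with type (Bool -> Bool) -> Bool
per-discipline verdicts: ordered ✗; linear ✗; affine ✓; relevant ✗; unrestricted ✓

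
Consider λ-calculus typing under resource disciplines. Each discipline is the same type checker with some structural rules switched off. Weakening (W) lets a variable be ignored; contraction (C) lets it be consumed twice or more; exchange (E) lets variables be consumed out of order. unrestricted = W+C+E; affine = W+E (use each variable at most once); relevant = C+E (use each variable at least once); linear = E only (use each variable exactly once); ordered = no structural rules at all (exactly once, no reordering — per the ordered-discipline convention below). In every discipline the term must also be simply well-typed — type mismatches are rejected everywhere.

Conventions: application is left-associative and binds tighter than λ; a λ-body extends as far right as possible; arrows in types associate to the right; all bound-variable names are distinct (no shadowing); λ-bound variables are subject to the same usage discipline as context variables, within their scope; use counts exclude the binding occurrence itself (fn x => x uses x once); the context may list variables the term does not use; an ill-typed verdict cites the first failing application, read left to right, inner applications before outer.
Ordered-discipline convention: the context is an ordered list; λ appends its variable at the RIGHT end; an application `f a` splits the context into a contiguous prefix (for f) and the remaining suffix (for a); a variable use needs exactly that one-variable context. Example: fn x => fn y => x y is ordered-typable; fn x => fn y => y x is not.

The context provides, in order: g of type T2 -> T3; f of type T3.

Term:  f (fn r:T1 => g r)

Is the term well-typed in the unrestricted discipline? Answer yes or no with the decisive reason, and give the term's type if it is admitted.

no — a type mismatch blocks all five
usage: g ×1, f ×1, r [bound] ×1
uses in reading order: f, g, r
typing: ill-typed: argument of type T1 where T2 is required
across the five disciplines: ordered ✗ · linear ✗ · affine ✗ · relevant ✗ · unrestricted ✗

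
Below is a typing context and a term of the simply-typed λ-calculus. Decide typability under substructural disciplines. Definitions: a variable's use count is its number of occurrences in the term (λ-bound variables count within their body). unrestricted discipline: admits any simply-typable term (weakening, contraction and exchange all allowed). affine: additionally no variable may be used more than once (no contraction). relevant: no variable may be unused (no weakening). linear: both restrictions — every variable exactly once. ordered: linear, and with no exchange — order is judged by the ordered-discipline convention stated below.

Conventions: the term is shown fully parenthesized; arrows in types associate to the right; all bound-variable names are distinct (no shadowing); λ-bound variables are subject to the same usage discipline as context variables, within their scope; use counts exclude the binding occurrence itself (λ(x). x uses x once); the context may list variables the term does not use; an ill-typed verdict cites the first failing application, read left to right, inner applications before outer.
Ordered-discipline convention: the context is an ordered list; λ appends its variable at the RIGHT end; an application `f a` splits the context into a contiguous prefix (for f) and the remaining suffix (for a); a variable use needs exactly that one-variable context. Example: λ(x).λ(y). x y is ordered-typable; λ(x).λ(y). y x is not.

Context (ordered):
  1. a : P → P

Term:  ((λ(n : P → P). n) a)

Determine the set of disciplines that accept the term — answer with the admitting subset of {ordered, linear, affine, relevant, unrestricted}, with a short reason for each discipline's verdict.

admitting disciplines: ordered, linear, affine, relevant, unrestricted
usage: a: 1, n (bound): 1
use order (left to right): n, a
typing: ✓ — P → P
ordered ✓ (one use each (a, n); ordered split holds)
linear ✓ (each of a, n used exactly once)
affine ✓ (no duplicate uses among a, n)
relevant ✓ (none of a, n goes unused)
unrestricted ✓ (simply typable at P → P; W, C, E all held)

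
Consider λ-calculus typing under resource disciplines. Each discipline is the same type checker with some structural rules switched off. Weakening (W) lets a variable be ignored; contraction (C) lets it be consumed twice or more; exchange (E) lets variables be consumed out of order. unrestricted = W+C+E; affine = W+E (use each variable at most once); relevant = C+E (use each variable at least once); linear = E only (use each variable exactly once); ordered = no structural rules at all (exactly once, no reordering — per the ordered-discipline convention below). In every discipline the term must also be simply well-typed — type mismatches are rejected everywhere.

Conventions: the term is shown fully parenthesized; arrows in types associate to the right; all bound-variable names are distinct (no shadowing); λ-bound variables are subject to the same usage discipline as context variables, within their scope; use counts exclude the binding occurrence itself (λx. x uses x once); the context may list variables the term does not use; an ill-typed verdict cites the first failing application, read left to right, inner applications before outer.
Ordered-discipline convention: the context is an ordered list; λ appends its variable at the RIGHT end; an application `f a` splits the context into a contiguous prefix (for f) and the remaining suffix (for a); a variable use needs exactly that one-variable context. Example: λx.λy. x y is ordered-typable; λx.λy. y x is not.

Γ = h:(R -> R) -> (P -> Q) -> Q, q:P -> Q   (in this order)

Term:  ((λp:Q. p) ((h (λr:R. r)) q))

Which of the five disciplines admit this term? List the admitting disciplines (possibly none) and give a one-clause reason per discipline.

accepted by: ordered, linear, affine, relevant, unrestricted
usage: h ×1, q ×1, p [bound] ×1, r [bound] ×1
uses in reading order: p, h, r, q
typing: ✓ — Q
ordered ✓ (one use each (h, q, p, r); ordered split holds)
linear ✓ (h, q, p, r: one use apiece)
affine ✓ (h, q, p, r: no repeats, contraction unneeded)
relevant ✓ (at least one use each (h, q, p, r))
unrestricted ✓ (type-checks (Q) and nothing is barred)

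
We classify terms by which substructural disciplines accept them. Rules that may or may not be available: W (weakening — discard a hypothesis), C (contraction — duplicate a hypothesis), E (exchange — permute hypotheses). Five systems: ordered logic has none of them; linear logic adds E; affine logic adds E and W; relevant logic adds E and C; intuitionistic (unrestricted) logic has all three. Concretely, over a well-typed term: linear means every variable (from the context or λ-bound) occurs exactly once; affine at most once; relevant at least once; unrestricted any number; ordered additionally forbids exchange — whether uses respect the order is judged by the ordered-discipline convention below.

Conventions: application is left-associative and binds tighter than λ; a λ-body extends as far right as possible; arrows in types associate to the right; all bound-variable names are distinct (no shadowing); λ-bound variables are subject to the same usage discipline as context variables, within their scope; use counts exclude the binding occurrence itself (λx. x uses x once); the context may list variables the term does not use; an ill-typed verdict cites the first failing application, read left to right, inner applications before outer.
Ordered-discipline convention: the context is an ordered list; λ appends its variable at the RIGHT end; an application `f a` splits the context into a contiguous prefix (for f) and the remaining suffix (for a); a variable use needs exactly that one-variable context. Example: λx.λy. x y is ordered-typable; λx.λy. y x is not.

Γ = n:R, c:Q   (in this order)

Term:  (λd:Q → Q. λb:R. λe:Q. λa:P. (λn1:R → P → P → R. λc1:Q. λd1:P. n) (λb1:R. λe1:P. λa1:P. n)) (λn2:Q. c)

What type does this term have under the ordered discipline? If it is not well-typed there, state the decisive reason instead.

not well-typed under ordered — needs contraction — n ×2; needs weakening: d, b, e, a, n1, c1, d1, b1, e1, a1, n2 unused
counts: n ×2, c ×1, d (λ-bound) ×0, b (λ-bound) ×0, e (λ-bound) ×0, a (λ-bound) ×0, n1 (λ-bound) ×0, c1 (λ-bound) ×0, d1 (λ-bound) ×0, b1 (λ-bound) ×0, e1 (λ-bound) ×0, a1 (λ-bound) ×0, n2 (λ-bound) ×0
order of uses: n, n, c
typing: the term checks, with type R → Q → P → Q → P → R
per-discipline verdicts: ordered ✗, linear ✗, affine ✗, relevant ✗, unrestricted ✓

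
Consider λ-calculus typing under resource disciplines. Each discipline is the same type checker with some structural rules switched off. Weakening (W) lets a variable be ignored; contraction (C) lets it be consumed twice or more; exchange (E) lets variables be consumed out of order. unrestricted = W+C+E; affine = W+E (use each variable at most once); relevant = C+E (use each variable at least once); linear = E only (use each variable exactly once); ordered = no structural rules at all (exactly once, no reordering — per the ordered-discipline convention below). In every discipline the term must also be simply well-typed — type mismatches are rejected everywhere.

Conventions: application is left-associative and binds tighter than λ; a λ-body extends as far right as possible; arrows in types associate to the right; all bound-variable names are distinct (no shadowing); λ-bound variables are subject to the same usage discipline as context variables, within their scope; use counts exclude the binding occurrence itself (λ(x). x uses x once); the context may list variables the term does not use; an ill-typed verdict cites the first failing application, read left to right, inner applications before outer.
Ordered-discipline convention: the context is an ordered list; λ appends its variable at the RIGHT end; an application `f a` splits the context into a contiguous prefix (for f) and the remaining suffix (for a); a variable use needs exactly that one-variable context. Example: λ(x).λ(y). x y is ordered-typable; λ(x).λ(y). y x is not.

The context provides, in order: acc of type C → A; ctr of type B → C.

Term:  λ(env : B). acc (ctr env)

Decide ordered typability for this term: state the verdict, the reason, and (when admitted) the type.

yes — one use each (acc, ctr, env); ordered split holds; term : B → A
variable uses: acc=1; ctr=1; env (bound)=1
order of uses: acc, ctr, env
typing: ✓ — B → A
across the five disciplines: ordered ✓; linear ✓; affine ✓; relevant ✓; unrestricted ✓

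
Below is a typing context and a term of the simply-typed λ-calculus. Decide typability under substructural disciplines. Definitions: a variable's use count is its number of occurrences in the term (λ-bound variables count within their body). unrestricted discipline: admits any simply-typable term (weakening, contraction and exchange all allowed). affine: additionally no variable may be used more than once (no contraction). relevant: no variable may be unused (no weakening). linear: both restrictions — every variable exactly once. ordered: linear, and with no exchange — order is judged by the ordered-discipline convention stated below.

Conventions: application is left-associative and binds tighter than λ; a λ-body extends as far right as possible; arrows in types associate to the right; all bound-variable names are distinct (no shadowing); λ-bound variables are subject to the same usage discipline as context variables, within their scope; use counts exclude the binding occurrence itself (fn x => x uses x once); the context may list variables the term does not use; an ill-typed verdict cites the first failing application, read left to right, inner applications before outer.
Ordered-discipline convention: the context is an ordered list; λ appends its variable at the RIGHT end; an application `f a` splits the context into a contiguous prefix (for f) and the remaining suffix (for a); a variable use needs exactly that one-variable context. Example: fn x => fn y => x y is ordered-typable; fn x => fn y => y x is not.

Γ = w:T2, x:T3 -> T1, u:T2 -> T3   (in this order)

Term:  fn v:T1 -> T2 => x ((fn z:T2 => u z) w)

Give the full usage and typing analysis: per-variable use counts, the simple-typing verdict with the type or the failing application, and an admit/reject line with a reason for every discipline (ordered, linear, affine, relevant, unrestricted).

usage: w=1; x=1; u=1; v [bound]=0; z [bound]=1
left-to-right use order: x, u, z, w
typing: ✓ — (T1 -> T2) -> T1
ordered: ✗ — unused: v — weakening required
linear: ✗ — unused: v — weakening required
affine: ✓ — w, x, u, v, z: no repeats, contraction unneeded
relevant: ✗ — unused: v — weakening required
unrestricted: ✓ — typability at (T1 -> T2) -> T1 is all that's needed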